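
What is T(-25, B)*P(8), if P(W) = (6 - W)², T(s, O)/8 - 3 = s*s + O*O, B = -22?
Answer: 35584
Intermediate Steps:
T(s, O) = 24 + 8*O² + 8*s² (T(s, O) = 24 + 8*(s*s + O*O) = 24 + 8*(s² + O²) = 24 + 8*(O² + s²) = 24 + (8*O² + 8*s²) = 24 + 8*O² + 8*s²)
T(-25, B)*P(8) = (24 + 8*(-22)² + 8*(-25)²)*(-6 + 8)² = (24 + 8*484 + 8*625)*2² = (24 + 3872 + 5000)*4 = 8896*4 = 35584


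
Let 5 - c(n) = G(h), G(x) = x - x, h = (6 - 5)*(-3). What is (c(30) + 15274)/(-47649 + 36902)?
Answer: -1389/977 ≈ -1.4217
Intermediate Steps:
h = -3 (h = 1*(-3) = -3)
G(x) = 0
c(n) = 5 (c(n) = 5 - 1*0 = 5 + 0 = 5)
(c(30) + 15274)/(-47649 + 36902) = (5 + 15274)/(-47649 + 36902) = 15279/(-10747) = 15279*(-1/10747) = -1389/977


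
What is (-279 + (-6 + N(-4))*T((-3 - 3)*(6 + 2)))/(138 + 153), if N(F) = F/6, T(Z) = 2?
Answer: -877/873 ≈ -1.0046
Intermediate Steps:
N(F) = F/6 (N(F) = F*(1/6) = F/6)
(-279 + (-6 + N(-4))*T((-3 - 3)*(6 + 2)))/(138 + 153) = (-279 + (-6 + (1/6)*(-4))*2)/(138 + 153) = (-279 + (-6 - 2/3)*2)/291 = (-279 - 20/3*2)*(1/291) = (-279 - 40/3)*(1/291) = -877/3*1/291 = -877/873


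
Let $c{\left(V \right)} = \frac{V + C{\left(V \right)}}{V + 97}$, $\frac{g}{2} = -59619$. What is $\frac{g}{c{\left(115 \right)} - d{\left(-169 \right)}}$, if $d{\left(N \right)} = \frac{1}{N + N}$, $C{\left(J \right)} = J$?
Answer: $- \frac{25428923}{232} \approx -1.0961 \cdot 10^{5}$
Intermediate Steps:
$g = -119238$ ($g = 2 \left(-59619\right) = -119238$)
$d{\left(N \right)} = \frac{1}{2 N}$
$c{\left(V \right)} = \frac{2 V}{97 + V}$ ($c{\left(V \right)} = \frac{V + V}{V + 97} = \frac{2 V}{97 + V}$)
$\frac{g}{c{\left(115 \right)} - d{\left(-169 \right)}} = - \frac{119238}{2 \cdot 115 \frac{1}{97 + 115} - \frac{1}{2 \left(-169\right)}} = - \frac{119238}{2 \cdot 115 \cdot \frac{1}{212} - \frac{1}{2} \left(- \frac{1}{169}\right)} = - \frac{119238}{2 \cdot 115 \cdot \frac{1}{212} - - \frac{1}{338}} = - \frac{119238}{\frac{115}{106} + \frac{1}{338}} = - \frac{119238}{\frac{9744}{8957}} = \left(-119238\right) \frac{8957}{9744} = - \frac{25428923}{232}$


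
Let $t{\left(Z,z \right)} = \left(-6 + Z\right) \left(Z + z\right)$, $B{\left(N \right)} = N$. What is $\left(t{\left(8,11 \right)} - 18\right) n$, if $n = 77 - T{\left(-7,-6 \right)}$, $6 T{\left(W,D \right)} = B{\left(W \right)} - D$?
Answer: $\frac{4630}{3} \approx 1543.3$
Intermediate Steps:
$T{\left(W,D \right)} = - \frac{D}{6} + \frac{W}{6}$ ($T{\left(W,D \right)} = \frac{W - D}{6} = - \frac{D}{6} + \frac{W}{6}$)
$n = \frac{463}{6}$ ($n = 77 - \left(\left(- \frac{1}{6}\right) \left(-6\right) + \frac{1}{6} \left(-7\right)\right) = 77 - \left(1 - \frac{7}{6}\right) = 77 - - \frac{1}{6} = 77 + \frac{1}{6} = \frac{463}{6} \approx 77.167$)
$\left(t{\left(8,11 \right)} - 18\right) n = \left(\left(8^{2} - 48 - 66 + 8 \cdot 11\right) - 18\right) \frac{463}{6} = \left(\left(64 - 48 - 66 + 88\right) - 18\right) \frac{463}{6} = \left(38 - 18\right) \frac{463}{6} = 20 \cdot \frac{463}{6} = \frac{4630}{3}$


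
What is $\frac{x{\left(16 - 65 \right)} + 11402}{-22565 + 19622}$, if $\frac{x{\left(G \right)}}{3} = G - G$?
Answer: $- \frac{11402}{2943} \approx -3.8743$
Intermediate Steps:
$x{\left(G \right)} = 0$ ($x{\left(G \right)} = 3 \left(G - G\right) = 3 \cdot 0 = 0$)
$\frac{x{\left(16 - 65 \right)} + 11402}{-22565 + 19622} = \frac{0 + 11402}{-22565 + 19622} = \frac{11402}{-2943} = 11402 \left(- \frac{1}{2943}\right) = - \frac{11402}{2943}$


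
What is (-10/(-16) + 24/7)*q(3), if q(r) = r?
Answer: 681/56 ≈ 12.161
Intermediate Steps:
(-10/(-16) + 24/7)*q(3) = (-10/(-16) + 24/7)*3 = (-10*(-1/16) + 24*(⅐))*3 = (5/8 + 24/7)*3 = (227/56)*3 = 681/56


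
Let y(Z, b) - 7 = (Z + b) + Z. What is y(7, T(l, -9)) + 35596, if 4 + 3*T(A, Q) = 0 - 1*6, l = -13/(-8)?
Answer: 106841/3 ≈ 35614.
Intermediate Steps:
l = 13/8 (l = -13*(-⅛) = 13/8 ≈ 1.6250)
T(A, Q) = -10/3 (T(A, Q) = -4/3 + (0 - 1*6)/3 = -4/3 + (0 - 6)/3 = -4/3 + (⅓)*(-6) = -4/3 - 2 = -10/3)
y(Z, b) = 7 + b + 2*Z (y(Z, b) = 7 + ((Z + b) + Z) = 7 + (b + 2*Z) = 7 + b + 2*Z)
y(7, T(l, -9)) + 35596 = (7 - 10/3 + 2*7) + 35596 = (7 - 10/3 + 14) + 35596 = 53/3 + 35596 = 106841/3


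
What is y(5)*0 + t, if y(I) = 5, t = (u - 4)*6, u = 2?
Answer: -12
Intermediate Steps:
t = -12 (t = (2 - 4)*6 = -2*6 = -12)
y(5)*0 + t = 5*0 - 12 = 0 - 12 = -12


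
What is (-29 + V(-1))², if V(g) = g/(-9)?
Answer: 67600/81 ≈ 834.57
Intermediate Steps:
V(g) = -g/9 (V(g) = g*(-⅑) = -g/9)
(-29 + V(-1))² = (-29 - ⅑*(-1))² = (-29 + ⅑)² = (-260/9)² = 67600/81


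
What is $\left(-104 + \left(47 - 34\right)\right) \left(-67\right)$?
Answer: $6097$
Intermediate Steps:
$\left(-104 + \left(47 - 34\right)\right) \left(-67\right) = \left(-104 + 13\right) \left(-67\right) = \left(-91\right) \left(-67\right) = 6097$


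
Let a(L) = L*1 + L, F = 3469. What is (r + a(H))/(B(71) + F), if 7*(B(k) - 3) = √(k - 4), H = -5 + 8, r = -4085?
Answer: -693952112/590684349 + 28553*√67/590684349 ≈ -1.1744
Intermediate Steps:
H = 3
a(L) = 2*L (a(L) = L + L = 2*L)
B(k) = 3 + √(-4 + k)/7 (B(k) = 3 + √(k - 4)/7 = 3 + √(-4 + k)/7)
(r + a(H))/(B(71) + F) = (-4085 + 2*3)/((3 + √(-4 + 71)/7) + 3469) = (-4085 + 6)/((3 + √67/7) + 3469) = -4079/(3472 + √67/7)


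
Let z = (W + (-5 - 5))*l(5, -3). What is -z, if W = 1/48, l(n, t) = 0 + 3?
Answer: 479/16 ≈ 29.938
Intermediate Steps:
l(n, t) = 3
W = 1/48 ≈ 0.020833
z = -479/16 (z = (1/48 + (-5 - 5))*3 = (1/48 - 10)*3 = -479/48*3 = -479/16 ≈ -29.938)
-z = -1*(-479/16) = 479/16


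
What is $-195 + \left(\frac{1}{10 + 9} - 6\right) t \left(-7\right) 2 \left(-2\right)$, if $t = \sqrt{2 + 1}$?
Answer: $-195 - \frac{3164 \sqrt{3}}{19} \approx -483.43$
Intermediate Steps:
$t = \sqrt{3} \approx 1.732$
$-195 + \left(\frac{1}{10 + 9} - 6\right) t \left(-7\right) 2 \left(-2\right) = -195 + \left(\frac{1}{10 + 9} - 6\right) \sqrt{3} \left(-7\right) 2 \left(-2\right) = -195 + \left(\frac{1}{19} - 6\right) \sqrt{3} \left(\left(-14\right) \left(-2\right)\right) = -195 + \left(\frac{1}{19} - 6\right) \sqrt{3} \cdot 28 = -195 + - \frac{113 \sqrt{3}}{19} \cdot 28 = -195 - \frac{3164 \sqrt{3}}{19}$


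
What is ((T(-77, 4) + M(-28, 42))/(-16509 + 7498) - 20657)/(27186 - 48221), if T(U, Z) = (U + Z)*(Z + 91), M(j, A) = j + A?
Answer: 309706/315385 ≈ 0.98199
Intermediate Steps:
M(j, A) = A + j
T(U, Z) = (91 + Z)*(U + Z) (T(U, Z) = (U + Z)*(91 + Z) = (91 + Z)*(U + Z))
((T(-77, 4) + M(-28, 42))/(-16509 + 7498) - 20657)/(27186 - 48221) = (((4² + 91*(-77) + 91*4 - 77*4) + (42 - 28))/(-16509 + 7498) - 20657)/(27186 - 48221) = (((16 - 7007 + 364 - 308) + 14)/(-9011) - 20657)/(-21035) = ((-6935 + 14)*(-1/9011) - 20657)*(-1/21035) = (-6921*(-1/9011) - 20657)*(-1/21035) = (6921/9011 - 20657)*(-1/21035) = -186133306/9011*(-1/21035) = 309706/315385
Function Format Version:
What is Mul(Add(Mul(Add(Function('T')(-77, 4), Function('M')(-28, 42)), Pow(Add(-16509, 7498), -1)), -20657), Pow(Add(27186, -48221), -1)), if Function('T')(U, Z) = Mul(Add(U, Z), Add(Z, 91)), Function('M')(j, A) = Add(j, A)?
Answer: Rational(309706, 315385) ≈ 0.98199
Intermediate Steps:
Function('M')(j, A) = Add(A, j)
Function('T')(U, Z) = Mul(Add(91, Z), Add(U, Z)) (Function('T')(U, Z) = Mul(Add(U, Z), Add(91, Z)) = Mul(Add(91, Z), Add(U, Z)))
Mul(Add(Mul(Add(Function('T')(-77, 4), Function('M')(-28, 42)), Pow(Add(-16509, 7498), -1)), -20657), Pow(Add(27186, -48221), -1)) = Mul(Add(Mul(Add(Add(Pow(4, 2), Mul(91, -77), Mul(91, 4), Mul(-77, 4)), Add(42, -28)), Pow(Add(-16509, 7498), -1)), -20657), Pow(Add(27186, -48221), -1)) = Mul(Add(Mul(Add(Add(16, -7007, 364, -308), 14), Pow(-9011, -1)), -20657), Pow(-21035, -1)) = Mul(Add(Mul(Add(-6935, 14), Rational(-1, 9011)), -20657), Rational(-1, 21035)) = Mul(Add(Mul(-6921, Rational(-1, 9011)), -20657), Rational(-1, 21035)) = Mul(Add(Rational(6921, 9011), -20657), Rational(-1, 21035)) = Mul(Rational(-186133306, 9011), Rational(-1, 21035)) = Rational(309706, 315385)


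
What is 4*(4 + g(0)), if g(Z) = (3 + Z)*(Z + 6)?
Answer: 88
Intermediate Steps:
g(Z) = (3 + Z)*(6 + Z)
4*(4 + g(0)) = 4*(4 + (18 + 0² + 9*0)) = 4*(4 + (18 + 0 + 0)) = 4*(4 + 18) = 4*22 = 88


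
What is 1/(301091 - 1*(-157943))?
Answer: 1/459034 ≈ 2.1785e-6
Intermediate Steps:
1/(301091 - 1*(-157943)) = 1/(301091 + 157943) = 1/459034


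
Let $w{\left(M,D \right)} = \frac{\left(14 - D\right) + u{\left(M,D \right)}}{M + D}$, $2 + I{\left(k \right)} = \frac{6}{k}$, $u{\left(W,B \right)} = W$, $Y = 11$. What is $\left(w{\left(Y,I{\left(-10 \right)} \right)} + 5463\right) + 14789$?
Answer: $\frac{141787}{7} \approx 20255.0$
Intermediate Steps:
$I{\left(k \right)} = -2 + \frac{6}{k}$
$w{\left(M,D \right)} = \frac{14 + M - D}{D + M}$ ($w{\left(M,D \right)} = \frac{\left(14 - D\right) + M}{M + D} = \frac{14 + M - D}{D + M}$)
$\left(w{\left(Y,I{\left(-10 \right)} \right)} + 5463\right) + 14789 = \left(\frac{14 + 11 - \left(-2 + \frac{6}{-10}\right)}{\left(-2 + \frac{6}{-10}\right) + 11} + 5463\right) + 14789 = \left(\frac{14 + 11 - \left(-2 + 6 \left(- \frac{1}{10}\right)\right)}{\left(-2 + 6 \left(- \frac{1}{10}\right)\right) + 11} + 5463\right) + 14789 = \left(\frac{14 + 11 - \left(-2 - \frac{3}{5}\right)}{\left(-2 - \frac{3}{5}\right) + 11} + 5463\right) + 14789 = \left(\frac{14 + 11 - - \frac{13}{5}}{- \frac{13}{5} + 11} + 5463\right) + 14789 = \left(\frac{14 + 11 + \frac{13}{5}}{\frac{42}{5}} + 5463\right) + 14789 = \left(\frac{5}{42} \cdot \frac{138}{5} + 5463\right) + 14789 = \left(\frac{23}{7} + 5463\right) + 14789 = \frac{38264}{7} + 14789 = \frac{141787}{7}$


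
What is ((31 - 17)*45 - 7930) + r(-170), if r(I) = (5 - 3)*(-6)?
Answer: -7312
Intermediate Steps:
r(I) = -12 (r(I) = 2*(-6) = -12)
((31 - 17)*45 - 7930) + r(-170) = ((31 - 17)*45 - 7930) - 12 = (14*45 - 7930) - 12 = (630 - 7930) - 12 = -7300 - 12 = -7312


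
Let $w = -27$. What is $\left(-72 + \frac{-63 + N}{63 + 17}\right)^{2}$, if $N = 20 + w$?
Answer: $\frac{339889}{64} \approx 5310.8$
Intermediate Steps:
$N = -7$ ($N = 20 - 27 = -7$)
$\left(-72 + \frac{-63 + N}{63 + 17}\right)^{2} = \left(-72 + \frac{-63 - 7}{63 + 17}\right)^{2} = \left(-72 - \frac{70}{80}\right)^{2} = \left(-72 - \frac{7}{8}\right)^{2} = \left(- \frac{583}{8}\right)^{2} = \frac{339889}{64}$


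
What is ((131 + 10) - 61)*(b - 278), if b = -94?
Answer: -29760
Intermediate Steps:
((131 + 10) - 61)*(b - 278) = ((131 + 10) - 61)*(-94 - 278) = (141 - 61)*(-372) = 80*(-372) = -29760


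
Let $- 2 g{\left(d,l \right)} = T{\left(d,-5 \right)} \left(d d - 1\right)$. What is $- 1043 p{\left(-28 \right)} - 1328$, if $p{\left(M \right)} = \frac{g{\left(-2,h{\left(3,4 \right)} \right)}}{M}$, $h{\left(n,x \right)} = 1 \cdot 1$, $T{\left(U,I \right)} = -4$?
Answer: $- \frac{2209}{2} \approx -1104.5$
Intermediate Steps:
$h{\left(n,x \right)} = 1$
$g{\left(d,l \right)} = -2 + 2 d^{2}$ ($g{\left(d,l \right)} = - \frac{\left(-4\right) \left(d d - 1\right)}{2} = - \frac{\left(-4\right) \left(d^{2} - 1\right)}{2} = - \frac{\left(-4\right) \left(-1 + d^{2}\right)}{2} = - \frac{4 - 4 d^{2}}{2} = -2 + 2 d^{2}$)
$p{\left(M \right)} = \frac{6}{M}$ ($p{\left(M \right)} = \frac{-2 + 2 \left(-2\right)^{2}}{M} = \frac{-2 + 2 \cdot 4}{M} = \frac{-2 + 8}{M} = \frac{6}{M}$)
$- 1043 p{\left(-28 \right)} - 1328 = - 1043 \frac{6}{-28} - 1328 = - 1043 \cdot 6 \left(- \frac{1}{28}\right) - 1328 = \left(-1043\right) \left(- \frac{3}{14}\right) - 1328 = \frac{447}{2} - 1328 = - \frac{2209}{2}$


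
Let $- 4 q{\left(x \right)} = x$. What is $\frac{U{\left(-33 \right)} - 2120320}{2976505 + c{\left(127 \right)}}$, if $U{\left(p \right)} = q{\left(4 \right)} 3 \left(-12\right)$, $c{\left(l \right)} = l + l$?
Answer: $- \frac{2120284}{2976759} \approx -0.71228$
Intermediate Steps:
$q{\left(x \right)} = - \frac{x}{4}$
$c{\left(l \right)} = 2 l$
$U{\left(p \right)} = 36$ ($U{\left(p \right)} = \left(- \frac{1}{4}\right) 4 \cdot 3 \left(-12\right) = \left(-1\right) 3 \left(-12\right) = \left(-3\right) \left(-12\right) = 36$)
$\frac{U{\left(-33 \right)} - 2120320}{2976505 + c{\left(127 \right)}} = \frac{36 - 2120320}{2976505 + 2 \cdot 127} = - \frac{2120284}{2976505 + 254} = - \frac{2120284}{2976759}$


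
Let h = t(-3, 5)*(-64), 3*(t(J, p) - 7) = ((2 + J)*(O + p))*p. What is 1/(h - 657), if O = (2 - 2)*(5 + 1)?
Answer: -3/1715 ≈ -0.0017493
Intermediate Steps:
O = 0 (O = 0*6 = 0)
t(J, p) = 7 + p²*(2 + J)/3 (t(J, p) = 7 + (((2 + J)*(0 + p))*p)/3 = 7 + (((2 + J)*p)*p)/3 = 7 + ((p*(2 + J))*p)/3 = 7 + (p²*(2 + J))/3 = 7 + p²*(2 + J)/3)
h = 256/3 (h = (7 + (⅔)*5² + (⅓)*(-3)*5²)*(-64) = (7 + (⅔)*25 + (⅓)*(-3)*25)*(-64) = (7 + 50/3 - 25)*(-64) = -4/3*(-64) = 256/3 ≈ 85.333)
1/(h - 657) = 1/(256/3 - 657) = 1/(-1715/3) = -3/1715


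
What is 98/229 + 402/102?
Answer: 17009/3893 ≈ 4.3691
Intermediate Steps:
98/229 + 402/102 = 98*(1/229) + 402*(1/102) = 98/229 + 67/17 = 17009/3893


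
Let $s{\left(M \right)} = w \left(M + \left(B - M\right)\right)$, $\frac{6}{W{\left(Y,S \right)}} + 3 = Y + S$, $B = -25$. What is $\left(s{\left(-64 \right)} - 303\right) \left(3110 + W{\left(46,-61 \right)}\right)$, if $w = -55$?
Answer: $\frac{10000688}{3} \approx 3.3336 \cdot 10^{6}$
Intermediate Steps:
$W{\left(Y,S \right)} = \frac{6}{-3 + S + Y}$ ($W{\left(Y,S \right)} = \frac{6}{-3 + \left(Y + S\right)} = \frac{6}{-3 + \left(S + Y\right)} = \frac{6}{-3 + S + Y}$)
$s{\left(M \right)} = 1375$ ($s{\left(M \right)} = - 55 \left(M - \left(25 + M\right)\right) = \left(-55\right) \left(-25\right) = 1375$)
$\left(s{\left(-64 \right)} - 303\right) \left(3110 + W{\left(46,-61 \right)}\right) = \left(1375 - 303\right) \left(3110 + \frac{6}{-3 - 61 + 46}\right) = 1072 \left(3110 + \frac{6}{-18}\right) = 1072 \left(3110 + 6 \left(- \frac{1}{18}\right)\right) = 1072 \left(3110 - \frac{1}{3}\right) = 1072 \cdot \frac{9329}{3} = \frac{10000688}{3}$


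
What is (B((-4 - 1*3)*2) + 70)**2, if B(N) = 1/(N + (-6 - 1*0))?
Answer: 1957201/400 ≈ 4893.0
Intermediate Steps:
B(N) = 1/(-6 + N) (B(N) = 1/(N + (-6 + 0)) = 1/(N - 6) = 1/(-6 + N))
(B((-4 - 1*3)*2) + 70)**2 = (1/(-6 + (-4 - 1*3)*2) + 70)**2 = (1/(-6 + (-4 - 3)*2) + 70)**2 = (1/(-6 - 7*2) + 70)**2 = (1/(-6 - 14) + 70)**2 = (1/(-20) + 70)**2 = (-1/20 + 70)**2 = (1399/20)**2 = 1957201/400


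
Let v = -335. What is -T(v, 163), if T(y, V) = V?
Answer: -163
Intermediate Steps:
-T(v, 163) = -1*163 = -163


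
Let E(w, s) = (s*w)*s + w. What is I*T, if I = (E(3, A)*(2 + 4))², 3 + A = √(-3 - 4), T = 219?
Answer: -17242308 - 2554416*I*√7 ≈ -1.7242e+7 - 6.7584e+6*I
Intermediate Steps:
A = -3 + I*√7 (A = -3 + √(-3 - 4) = -3 + √(-7) = -3 + I*√7 ≈ -3.0 + 2.6458*I)
E(w, s) = w + w*s² (E(w, s) = w*s² + w = w + w*s²)
I = (18 + 18*(-3 + I*√7)²)² (I = ((3*(1 + (-3 + I*√7)²))*(2 + 4))² = ((3 + 3*(-3 + I*√7)²)*6)² = (18 + 18*(-3 + I*√7)²)² ≈ -78732.0 - 30860.0*I)
I*T = (-78732 - 11664*I*√7)*219 = -17242308 - 2554416*I*√7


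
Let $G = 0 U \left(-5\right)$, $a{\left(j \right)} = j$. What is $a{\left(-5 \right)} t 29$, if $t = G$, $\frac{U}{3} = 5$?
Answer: $0$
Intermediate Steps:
$U = 15$ ($U = 3 \cdot 5 = 15$)
$G = 0$ ($G = 0 \cdot 15 \left(-5\right) = 0 \left(-5\right) = 0$)
$t = 0$
$a{\left(-5 \right)} t 29 = \left(-5\right) 0 \cdot 29 = 0 \cdot 29 = 0$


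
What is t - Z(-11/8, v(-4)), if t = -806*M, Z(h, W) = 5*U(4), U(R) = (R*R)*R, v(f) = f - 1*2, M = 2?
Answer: -1932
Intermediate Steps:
v(f) = -2 + f (v(f) = f - 2 = -2 + f)
U(R) = R³ (U(R) = R²*R = R³)
Z(h, W) = 320 (Z(h, W) = 5*4³ = 5*64 = 320)
t = -1612 (t = -806*2 = -1612)
t - Z(-11/8, v(-4)) = -1612 - 1*320 = -1612 - 320 = -1932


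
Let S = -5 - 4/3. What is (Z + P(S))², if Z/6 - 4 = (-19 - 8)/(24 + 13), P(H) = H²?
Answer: 395651881/110889 ≈ 3568.0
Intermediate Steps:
S = -19/3 (S = -5 - 4*⅓ = -5 - 4/3 = -19/3 ≈ -6.3333)
Z = 726/37 (Z = 24 + 6*((-19 - 8)/(24 + 13)) = 24 + 6*(-27/37) = 24 - 162/37 = 726/37 ≈ 19.622)
(Z + P(S))² = (726/37 + (-19/3)²)² = (726/37 + 361/9)² = (19891/333)² = 395651881/110889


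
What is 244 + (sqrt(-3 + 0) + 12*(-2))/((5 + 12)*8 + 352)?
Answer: 14881/61 + I*sqrt(3)/488 ≈ 243.95 + 0.0035493*I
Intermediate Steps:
244 + (sqrt(-3 + 0) + 12*(-2))/((5 + 12)*8 + 352) = 244 + (sqrt(-3) - 24)/(17*8 + 352) = 244 + (I*sqrt(3) - 24)/(136 + 352) = 244 + (-24 + I*sqrt(3))/488 = 244 + (-3/61 + I*sqrt(3)/488) = 14881/61 + I*sqrt(3)/488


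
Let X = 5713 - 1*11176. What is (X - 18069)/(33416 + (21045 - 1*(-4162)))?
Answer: -7844/19541 ≈ -0.40141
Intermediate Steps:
X = -5463 (X = 5713 - 11176 = -5463)
(X - 18069)/(33416 + (21045 - 1*(-4162))) = (-5463 - 18069)/(33416 + (21045 - 1*(-4162))) = -23532/(33416 + (21045 + 4162)) = -23532/(33416 + 25207) = -23532/58623 = -23532*1/58623 = -7844/19541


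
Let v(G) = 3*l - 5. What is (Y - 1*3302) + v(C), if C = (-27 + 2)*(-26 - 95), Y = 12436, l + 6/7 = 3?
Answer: 63948/7 ≈ 9135.4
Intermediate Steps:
l = 15/7 (l = -6/7 + 3 = 15/7 ≈ 2.1429)
C = 3025 (C = -25*(-121) = 3025)
v(G) = 10/7 (v(G) = 3*(15/7) - 5 = 45/7 - 5 = 10/7)
(Y - 1*3302) + v(C) = (12436 - 1*3302) + 10/7 = (12436 - 3302) + 10/7 = 9134 + 10/7 = 63948/7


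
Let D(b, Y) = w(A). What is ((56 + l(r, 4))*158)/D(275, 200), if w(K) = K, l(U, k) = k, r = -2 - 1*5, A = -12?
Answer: -790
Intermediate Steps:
r = -7 (r = -2 - 5 = -7)
D(b, Y) = -12
((56 + l(r, 4))*158)/D(275, 200) = ((56 + 4)*158)/(-12) = (60*158)*(-1/12) = 9480*(-1/12) = -790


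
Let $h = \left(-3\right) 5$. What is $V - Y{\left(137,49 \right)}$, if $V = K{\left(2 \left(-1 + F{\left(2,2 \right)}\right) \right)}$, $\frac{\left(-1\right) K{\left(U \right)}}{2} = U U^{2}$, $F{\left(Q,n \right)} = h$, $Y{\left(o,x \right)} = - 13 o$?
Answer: $67317$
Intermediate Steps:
$h = -15$
$F{\left(Q,n \right)} = -15$
$K{\left(U \right)} = - 2 U^{3}$ ($K{\left(U \right)} = - 2 U U^{2} = - 2 U^{3}$)
$V = 65536$ ($V = - 2 \left(2 \left(-1 - 15\right)\right)^{3} = - 2 \left(2 \left(-16\right)\right)^{3} = - 2 \left(-32\right)^{3} = \left(-2\right) \left(-32768\right) = 65536$)
$V - Y{\left(137,49 \right)} = 65536 - \left(-13\right) 137 = 65536 - -1781 = 65536 + 1781 = 67317$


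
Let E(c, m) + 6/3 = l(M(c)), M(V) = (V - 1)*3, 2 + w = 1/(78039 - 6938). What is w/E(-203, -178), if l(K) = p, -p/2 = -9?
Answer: -142201/1137616 ≈ -0.12500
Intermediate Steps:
p = 18 (p = -2*(-9) = 18)
w = -142201/71101 (w = -2 + 1/(78039 - 6938) = -2 + 1/71101 = -142201/71101 ≈ -2.0000)
M(V) = -3 + 3*V (M(V) = (-1 + V)*3 = -3 + 3*V)
l(K) = 18
E(c, m) = 16 (E(c, m) = -2 + 18 = 16)
w/E(-203, -178) = -142201/71101/16 = -142201/71101*1/16 = -142201/1137616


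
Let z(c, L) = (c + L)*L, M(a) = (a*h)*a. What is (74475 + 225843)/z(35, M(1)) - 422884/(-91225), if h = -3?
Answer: -4559318781/1459600 ≈ -3123.7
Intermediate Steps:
M(a) = -3*a² (M(a) = (a*(-3))*a = (-3*a)*a = -3*a²)
z(c, L) = L*(L + c) (z(c, L) = (L + c)*L = L*(L + c))
(74475 + 225843)/z(35, M(1)) - 422884/(-91225) = (74475 + 225843)/(((-3*1²)*(-3*1² + 35))) - 422884/(-91225) = 300318/(((-3*1)*(-3*1 + 35))) - 422884*(-1/91225) = 300318/((-3*(-3 + 35))) + 422884/91225 = 300318/((-3*32)) + 422884/91225 = 300318/(-96) + 422884/91225 = 300318*(-1/96) + 422884/91225 = -50053/16 + 422884/91225 = -4559318781/1459600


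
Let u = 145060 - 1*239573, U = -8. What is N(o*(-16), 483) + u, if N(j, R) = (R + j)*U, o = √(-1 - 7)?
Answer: -98377 + 256*I*√2 ≈ -98377.0 + 362.04*I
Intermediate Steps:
o = 2*I*√2 (o = √(-8) = 2*I*√2 ≈ 2.8284*I)
u = -94513 (u = 145060 - 239573 = -94513)
N(j, R) = -8*R - 8*j (N(j, R) = (R + j)*(-8) = -8*R - 8*j)
N(o*(-16), 483) + u = (-8*483 - 8*2*I*√2*(-16)) - 94513 = (-3864 - (-256)*I*√2) - 94513 = (-3864 + 256*I*√2) - 94513 = -98377 + 256*I*√2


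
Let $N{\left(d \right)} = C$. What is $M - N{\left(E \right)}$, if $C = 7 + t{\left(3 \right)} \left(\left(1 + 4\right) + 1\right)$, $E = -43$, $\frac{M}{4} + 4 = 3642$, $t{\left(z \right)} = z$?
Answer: $14527$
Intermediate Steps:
$M = 14552$ ($M = -16 + 4 \cdot 3642 = -16 + 14568 = 14552$)
$C = 25$ ($C = 7 + 3 \left(\left(1 + 4\right) + 1\right) = 7 + 3 \left(5 + 1\right) = 7 + 3 \cdot 6 = 7 + 18 = 25$)
$N{\left(d \right)} = 25$
$M - N{\left(E \right)} = 14552 - 25 = 14527$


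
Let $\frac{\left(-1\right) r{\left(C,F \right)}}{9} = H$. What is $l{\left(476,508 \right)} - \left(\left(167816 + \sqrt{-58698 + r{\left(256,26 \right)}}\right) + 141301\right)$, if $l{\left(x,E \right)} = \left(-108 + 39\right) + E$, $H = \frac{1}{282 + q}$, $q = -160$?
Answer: $-308678 - \frac{3 i \sqrt{97073570}}{122} \approx -3.0868 \cdot 10^{5} - 242.28 i$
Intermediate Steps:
$H = \frac{1}{122}$ ($H = \frac{1}{282 - 160} = \frac{1}{122} \approx 0.0081967$)
$r{\left(C,F \right)} = - \frac{9}{122}$ ($r{\left(C,F \right)} = \left(-9\right) \frac{1}{122} = - \frac{9}{122}$)
$l{\left(x,E \right)} = -69 + E$
$l{\left(476,508 \right)} - \left(\left(167816 + \sqrt{-58698 + r{\left(256,26 \right)}}\right) + 141301\right) = \left(-69 + 508\right) - \left(\left(167816 + \sqrt{-58698 - \frac{9}{122}}\right) + 141301\right) = 439 - \left(\left(167816 + \sqrt{- \frac{7161165}{122}}\right) + 141301\right) = 439 - \left(\left(167816 + \frac{3 i \sqrt{97073570}}{122}\right) + 141301\right) = 439 - \left(309117 + \frac{3 i \sqrt{97073570}}{122}\right) = -308678 - \frac{3 i \sqrt{97073570}}{122}$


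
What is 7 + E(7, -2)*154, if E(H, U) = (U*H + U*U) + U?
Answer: -1841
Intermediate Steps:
E(H, U) = U + U² + H*U (E(H, U) = (H*U + U²) + U = (U² + H*U) + U = U + U² + H*U)
7 + E(7, -2)*154 = 7 - 2*(1 + 7 - 2)*154 = 7 - 2*6*154 = 7 - 12*154 = 7 - 1848 = -1841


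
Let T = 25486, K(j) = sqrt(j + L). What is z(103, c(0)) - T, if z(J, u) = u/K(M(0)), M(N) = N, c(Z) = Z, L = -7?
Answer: -25486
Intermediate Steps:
K(j) = sqrt(-7 + j) (K(j) = sqrt(j - 7) = sqrt(-7 + j))
z(J, u) = -I*u*sqrt(7)/7 (z(J, u) = u/(sqrt(-7 + 0)) = u/(sqrt(-7)) = u/((I*sqrt(7))) = u*(-I*sqrt(7)/7) = -I*u*sqrt(7)/7)
z(103, c(0)) - T = -1/7*I*0*sqrt(7) - 1*25486 = 0 - 25486 = -25486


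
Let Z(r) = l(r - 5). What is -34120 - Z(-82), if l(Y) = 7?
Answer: -34127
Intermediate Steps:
Z(r) = 7
-34120 - Z(-82) = -34120 - 1*7 = -34120 - 7 = -34127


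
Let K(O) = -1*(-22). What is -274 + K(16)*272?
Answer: 5710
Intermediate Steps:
K(O) = 22
-274 + K(16)*272 = -274 + 22*272 = -274 + 5984 = 5710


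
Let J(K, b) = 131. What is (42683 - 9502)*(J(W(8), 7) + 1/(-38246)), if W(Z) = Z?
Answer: 166244275725/38246 ≈ 4.3467e+6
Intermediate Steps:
(42683 - 9502)*(J(W(8), 7) + 1/(-38246)) = (42683 - 9502)*(131 + 1/(-38246)) = 33181*(131 - 1/38246) = 33181*(5010225/38246) = 166244275725/38246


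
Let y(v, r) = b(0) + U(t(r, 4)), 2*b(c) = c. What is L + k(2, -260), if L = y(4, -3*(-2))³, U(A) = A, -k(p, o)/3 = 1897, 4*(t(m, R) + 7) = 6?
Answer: -46859/8 ≈ -5857.4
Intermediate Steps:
t(m, R) = -11/2 (t(m, R) = -7 + (¼)*6 = -7 + 3/2 = -11/2)
k(p, o) = -5691 (k(p, o) = -3*1897 = -5691)
b(c) = c/2
y(v, r) = -11/2 (y(v, r) = (½)*0 - 11/2 = 0 - 11/2 = -11/2)
L = -1331/8 (L = (-11/2)³ = -1331/8 ≈ -166.38)
L + k(2, -260) = -1331/8 - 5691 = -46859/8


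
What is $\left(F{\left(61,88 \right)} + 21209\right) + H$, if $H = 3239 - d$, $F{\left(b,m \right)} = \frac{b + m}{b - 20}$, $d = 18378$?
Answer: $\frac{249019}{41} \approx 6073.6$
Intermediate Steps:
$F{\left(b,m \right)} = \frac{b + m}{-20 + b}$
$H = -15139$ ($H = 3239 - 18378 = -15139$)
$\left(F{\left(61,88 \right)} + 21209\right) + H = \left(\frac{61 + 88}{-20 + 61} + 21209\right) - 15139 = \left(\frac{1}{41} \cdot 149 + 21209\right) - 15139 = \left(\frac{149}{41} + 21209\right) - 15139 = \frac{869718}{41} - 15139 = \frac{249019}{41}$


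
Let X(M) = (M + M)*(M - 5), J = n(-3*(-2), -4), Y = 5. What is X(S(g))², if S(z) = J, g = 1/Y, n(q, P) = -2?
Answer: 784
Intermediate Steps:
J = -2
g = ⅕ (g = 1/5 = ⅕ ≈ 0.20000)
S(z) = -2
X(M) = 2*M*(-5 + M) (X(M) = (2*M)*(-5 + M) = 2*M*(-5 + M))
X(S(g))² = (2*(-2)*(-5 - 2))² = (2*(-2)*(-7))² = 28² = 784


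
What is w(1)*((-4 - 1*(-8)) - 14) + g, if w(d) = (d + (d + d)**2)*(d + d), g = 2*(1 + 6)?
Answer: -86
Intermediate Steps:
g = 14 (g = 2*7 = 14)
w(d) = 2*d*(d + 4*d**2) (w(d) = (d + (2*d)**2)*(2*d) = (d + 4*d**2)*(2*d) = 2*d*(d + 4*d**2))
w(1)*((-4 - 1*(-8)) - 14) + g = (1**2*(2 + 8*1))*((-4 - 1*(-8)) - 14) + 14 = (1*(2 + 8))*((-4 + 8) - 14) + 14 = (1*10)*(4 - 14) + 14 = 10*(-10) + 14 = -100 + 14 = -86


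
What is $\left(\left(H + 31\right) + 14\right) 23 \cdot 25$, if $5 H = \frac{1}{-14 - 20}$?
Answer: $\frac{879635}{34} \approx 25872.0$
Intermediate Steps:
$H = - \frac{1}{170}$ ($H = \frac{1}{5 \left(-14 - 20\right)} = \frac{1}{5 \left(-34\right)} = \frac{1}{5} \left(- \frac{1}{34}\right) = - \frac{1}{170} \approx -0.0058824$)
$\left(\left(H + 31\right) + 14\right) 23 \cdot 25 = \left(\left(- \frac{1}{170} + 31\right) + 14\right) 23 \cdot 25 = \left(\frac{5269}{170} + 14\right) 23 \cdot 25 = \frac{7649}{170} \cdot 23 \cdot 25 = \frac{175927}{170} \cdot 25 = \frac{879635}{34}$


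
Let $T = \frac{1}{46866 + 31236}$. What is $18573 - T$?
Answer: $\frac{1450588445}{78102} \approx 18573.0$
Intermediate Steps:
$T = \frac{1}{78102} \approx 1.2804 \cdot 10^{-5}$
$18573 - T = 18573 - \frac{1}{78102} = \frac{1450588445}{78102}$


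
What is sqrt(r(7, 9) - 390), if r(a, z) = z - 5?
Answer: I*sqrt(386) ≈ 19.647*I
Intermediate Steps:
r(a, z) = -5 + z
sqrt(r(7, 9) - 390) = sqrt((-5 + 9) - 390) = sqrt(4 - 390) = sqrt(-386) = I*sqrt(386)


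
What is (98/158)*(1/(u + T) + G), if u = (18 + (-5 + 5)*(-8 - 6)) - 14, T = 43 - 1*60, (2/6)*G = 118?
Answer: 225449/1027 ≈ 219.52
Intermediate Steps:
G = 354 (G = 3*118 = 354)
T = -17 (T = 43 - 60 = -17)
u = 4 (u = (18 + 0*(-14)) - 14 = (18 + 0) - 14 = 18 - 14 = 4)
(98/158)*(1/(u + T) + G) = (98/158)*(1/(4 - 17) + 354) = (98*(1/158))*(1/(-13) + 354) = 49*(-1/13 + 354)/79 = (49/79)*(4601/13) = 225449/1027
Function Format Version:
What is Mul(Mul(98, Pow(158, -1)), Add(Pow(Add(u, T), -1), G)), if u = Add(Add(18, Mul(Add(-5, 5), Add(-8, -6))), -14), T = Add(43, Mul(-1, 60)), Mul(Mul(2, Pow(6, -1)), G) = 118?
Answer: Rational(225449, 1027) ≈ 219.52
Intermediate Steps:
G = 354 (G = Mul(3, 118) = 354)
T = -17 (T = Add(43, -60) = -17)
u = 4 (u = Add(Add(18, Mul(0, -14)), -14) = Add(Add(18, 0), -14) = Add(18, -14) = 4)
Mul(Mul(98, Pow(158, -1)), Add(Pow(Add(u, T), -1), G)) = Mul(Mul(98, Pow(158, -1)), Add(Pow(Add(4, -17), -1), 354)) = Mul(Mul(98, Rational(1, 158)), Add(Pow(-13, -1), 354)) = Mul(Rational(49, 79), Add(Rational(-1, 13), 354)) = Mul(Rational(49, 79), Rational(4601, 13)) = Rational(225449, 1027)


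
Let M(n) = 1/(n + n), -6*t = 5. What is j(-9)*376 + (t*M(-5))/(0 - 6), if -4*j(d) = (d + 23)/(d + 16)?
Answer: -13537/72 ≈ -188.01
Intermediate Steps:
t = -⅚ (t = -⅙*5 = -⅚ ≈ -0.83333)
M(n) = 1/(2*n)
j(d) = -(23 + d)/(4*(16 + d)) (j(d) = -(d + 23)/(4*(d + 16)) = -(23 + d)/(4*(16 + d)))
j(-9)*376 + (t*M(-5))/(0 - 6) = ((-23 - 1*(-9))/(4*(16 - 9)))*376 + (-5/(12*(-5)))/(0 - 6) = ((¼)*(-23 + 9)/7)*376 - 5*(-1)/(12*5)/(-6) = ((¼)*(⅐)*(-14))*376 - ⅚*(-⅒)*(-⅙) = -½*376 + (1/12)*(-⅙) = -188 - 1/72 = -13537/72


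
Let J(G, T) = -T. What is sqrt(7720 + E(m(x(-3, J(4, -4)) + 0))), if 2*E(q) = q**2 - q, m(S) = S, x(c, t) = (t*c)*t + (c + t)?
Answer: 4*sqrt(553) ≈ 94.064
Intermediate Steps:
x(c, t) = c + t + c*t**2 (x(c, t) = (c*t)*t + (c + t) = c*t**2 + (c + t) = c + t + c*t**2)
E(q) = q**2/2 - q/2 (E(q) = (q**2 - q)/2 = q**2/2 - q/2)
sqrt(7720 + E(m(x(-3, J(4, -4)) + 0))) = sqrt(7720 + ((-3 - 1*(-4) - 3*(-1*(-4))**2) + 0)*(-1 + ((-3 - 1*(-4) - 3*(-1*(-4))**2) + 0))/2) = sqrt(7720 + ((-3 + 4 - 3*4**2) + 0)*(-1 + ((-3 + 4 - 3*4**2) + 0))/2) = sqrt(7720 + ((-3 + 4 - 3*16) + 0)*(-1 + ((-3 + 4 - 3*16) + 0))/2) = sqrt(7720 + ((-3 + 4 - 48) + 0)*(-1 + ((-3 + 4 - 48) + 0))/2) = sqrt(7720 + (-47 + 0)*(-1 + (-47 + 0))/2) = sqrt(7720 + (1/2)*(-47)*(-1 - 47)) = sqrt(7720 + (1/2)*(-47)*(-48)) = sqrt(7720 + 1128) = sqrt(8848) = 4*sqrt(553)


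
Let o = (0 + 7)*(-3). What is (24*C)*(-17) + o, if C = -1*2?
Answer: 795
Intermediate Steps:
C = -2
o = -21 (o = 7*(-3) = -21)
(24*C)*(-17) + o = (24*(-2))*(-17) - 21 = -48*(-17) - 21 = 816 - 21 = 795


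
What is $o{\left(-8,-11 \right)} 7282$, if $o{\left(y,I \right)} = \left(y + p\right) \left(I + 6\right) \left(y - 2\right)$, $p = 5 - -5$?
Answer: $728200$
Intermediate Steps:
$p = 10$ ($p = 5 + 5 = 10$)
$o{\left(y,I \right)} = \left(-2 + y\right) \left(6 + I\right) \left(10 + y\right)$ ($o{\left(y,I \right)} = \left(y + 10\right) \left(I + 6\right) \left(y - 2\right) = \left(10 + y\right) \left(6 + I\right) \left(-2 + y\right) = \left(10 + y\right) \left(-2 + y\right) \left(6 + I\right) = \left(-2 + y\right) \left(6 + I\right) \left(10 + y\right)$)
$o{\left(-8,-11 \right)} 7282 = \left(-120 - -220 + 6 \left(-8\right)^{2} + 48 \left(-8\right) - 11 \left(-8\right)^{2} + 8 \left(-11\right) \left(-8\right)\right) 7282 = \left(-120 + 220 + 6 \cdot 64 - 384 - 704 + 704\right) 7282 = \left(-120 + 220 + 384 - 384 - 704 + 704\right) 7282 = 100 \cdot 7282 = 728200$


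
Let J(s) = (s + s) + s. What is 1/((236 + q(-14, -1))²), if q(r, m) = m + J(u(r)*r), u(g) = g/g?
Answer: 1/37249 ≈ 2.6846e-5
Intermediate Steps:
u(g) = 1
J(s) = 3*s (J(s) = 2*s + s = 3*s)
q(r, m) = m + 3*r (q(r, m) = m + 3*(1*r) = m + 3*r)
1/((236 + q(-14, -1))²) = 1/((236 + (-1 + 3*(-14)))²) = 1/((236 + (-1 - 42))²) = 1/((236 - 43)²) = 1/(193²) = 1/37249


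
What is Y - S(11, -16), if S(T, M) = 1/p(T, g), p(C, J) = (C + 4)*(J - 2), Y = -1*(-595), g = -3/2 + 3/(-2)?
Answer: 44626/75 ≈ 595.01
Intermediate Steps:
g = -3 (g = -3*½ + 3*(-½) = -3/2 - 3/2 = -3)
Y = 595
p(C, J) = (-2 + J)*(4 + C) (p(C, J) = (4 + C)*(-2 + J) = (-2 + J)*(4 + C))
S(T, M) = 1/(-20 - 5*T) (S(T, M) = 1/(-8 - 2*T + 4*(-3) + T*(-3)) = 1/(-8 - 2*T - 12 - 3*T) = 1/(-20 - 5*T))
Y - S(11, -16) = 595 - (-1)/(20 + 5*11) = 595 - (-1)/(20 + 55) = 595 - (-1)/75 = 595 - 1*(-1/75) = 595 + 1/75 = 44626/75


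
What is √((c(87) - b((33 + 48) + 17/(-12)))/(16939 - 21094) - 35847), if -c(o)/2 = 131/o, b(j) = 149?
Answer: I*√20818547033162/24099 ≈ 189.33*I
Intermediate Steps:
c(o) = -262/o
√((c(87) - b((33 + 48) + 17/(-12)))/(16939 - 21094) - 35847) = √((-262/87 - 1*149)/(16939 - 21094) - 35847) = √((-262*1/87 - 149)/(-4155) - 35847) = √((-262/87 - 149)*(-1/4155) - 35847) = √(-13225/87*(-1/4155) - 35847) = √(2645/72297 - 35847) = √(-2591627914/72297) = I*√20818547033162/24099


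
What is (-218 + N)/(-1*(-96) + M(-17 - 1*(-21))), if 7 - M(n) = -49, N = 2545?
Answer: 2327/152 ≈ 15.309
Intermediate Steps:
M(n) = 56 (M(n) = 7 - 1*(-49) = 7 + 49 = 56)
(-218 + N)/(-1*(-96) + M(-17 - 1*(-21))) = (-218 + 2545)/(-1*(-96) + 56) = 2327/(96 + 56) = 2327/152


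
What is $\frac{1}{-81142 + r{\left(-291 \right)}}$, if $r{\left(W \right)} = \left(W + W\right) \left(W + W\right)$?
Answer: $\frac{1}{257582} \approx 3.8823 \cdot 10^{-6}$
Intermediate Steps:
$r{\left(W \right)} = 4 W^{2}$ ($r{\left(W \right)} = 2 W 2 W = 4 W^{2}$)
$\frac{1}{-81142 + r{\left(-291 \right)}} = \frac{1}{-81142 + 4 \left(-291\right)^{2}} = \frac{1}{-81142 + 4 \cdot 84681} = \frac{1}{-81142 + 338724} = \frac{1}{257582}$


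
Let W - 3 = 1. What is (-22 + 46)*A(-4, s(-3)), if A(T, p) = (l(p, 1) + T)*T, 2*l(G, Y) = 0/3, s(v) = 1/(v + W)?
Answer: 384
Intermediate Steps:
W = 4 (W = 3 + 1 = 4)
s(v) = 1/(4 + v) (s(v) = 1/(v + 4) = 1/(4 + v))
l(G, Y) = 0 (l(G, Y) = (0/3)/2 = (0*(1/3))/2 = (1/2)*0 = 0)
A(T, p) = T**2 (A(T, p) = (0 + T)*T = T*T = T**2)
(-22 + 46)*A(-4, s(-3)) = (-22 + 46)*(-4)**2 = 24*16 = 384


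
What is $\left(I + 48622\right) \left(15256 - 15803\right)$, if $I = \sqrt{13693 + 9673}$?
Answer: $-26596234 - 547 \sqrt{23366} \approx -2.668 \cdot 10^{7}$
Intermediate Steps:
$I = \sqrt{23366} \approx 152.86$
$\left(I + 48622\right) \left(15256 - 15803\right) = \left(\sqrt{23366} + 48622\right) \left(15256 - 15803\right) = \left(48622 + \sqrt{23366}\right) \left(-547\right) = -26596234 - 547 \sqrt{23366}$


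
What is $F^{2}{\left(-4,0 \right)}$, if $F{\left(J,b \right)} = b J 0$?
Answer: $0$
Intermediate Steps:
$F{\left(J,b \right)} = 0$ ($F{\left(J,b \right)} = J b 0 = 0$)
$F^{2}{\left(-4,0 \right)} = 0^{2} = 0$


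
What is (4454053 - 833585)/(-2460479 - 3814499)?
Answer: -1810234/3137489 ≈ -0.57697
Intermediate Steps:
(4454053 - 833585)/(-2460479 - 3814499) = 3620468/(-6274978) = 3620468*(-1/6274978) = -1810234/3137489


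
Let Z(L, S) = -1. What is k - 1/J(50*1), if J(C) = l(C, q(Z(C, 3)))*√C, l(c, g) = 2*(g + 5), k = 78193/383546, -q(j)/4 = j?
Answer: 78193/383546 - √2/180 ≈ 0.19601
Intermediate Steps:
q(j) = -4*j
k = 78193/383546 (k = 78193*(1/383546) = 78193/383546 ≈ 0.20387)
l(c, g) = 10 + 2*g (l(c, g) = 2*(5 + g) = 10 + 2*g)
J(C) = 18*√C (J(C) = (10 + 2*(-4*(-1)))*√C = (10 + 2*4)*√C = (10 + 8)*√C = 18*√C)
k - 1/J(50*1) = 78193/383546 - 1/(18*√(50*1)) = 78193/383546 - 1/(18*√50) = 78193/383546 - 1/(18*(5*√2)) = 78193/383546 - 1/(90*√2) = 78193/383546 - √2/180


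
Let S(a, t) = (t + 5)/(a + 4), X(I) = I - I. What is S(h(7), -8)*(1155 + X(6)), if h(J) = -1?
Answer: -1155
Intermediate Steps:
X(I) = 0
S(a, t) = (5 + t)/(4 + a)
S(h(7), -8)*(1155 + X(6)) = ((5 - 8)/(4 - 1))*(1155 + 0) = (-3/3)*1155 = ((⅓)*(-3))*1155 = -1*1155 = -1155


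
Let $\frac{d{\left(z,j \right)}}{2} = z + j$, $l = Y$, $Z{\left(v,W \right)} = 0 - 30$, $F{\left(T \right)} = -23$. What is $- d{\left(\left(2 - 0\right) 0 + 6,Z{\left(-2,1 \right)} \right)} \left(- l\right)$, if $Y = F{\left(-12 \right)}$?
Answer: $1104$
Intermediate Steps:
$Z{\left(v,W \right)} = -30$ ($Z{\left(v,W \right)} = 0 - 30 = -30$)
$Y = -23$
$l = -23$
$d{\left(z,j \right)} = 2 j + 2 z$ ($d{\left(z,j \right)} = 2 \left(z + j\right) = 2 \left(j + z\right) = 2 j + 2 z$)
$- d{\left(\left(2 - 0\right) 0 + 6,Z{\left(-2,1 \right)} \right)} \left(- l\right) = - \left(2 \left(-30\right) + 2 \left(\left(2 - 0\right) 0 + 6\right)\right) \left(\left(-1\right) \left(-23\right)\right) = - \left(-60 + 2 \left(\left(2 + 0\right) 0 + 6\right)\right) 23 = - \left(-60 + 2 \left(2 \cdot 0 + 6\right)\right) 23 = - \left(-60 + 2 \left(0 + 6\right)\right) 23 = - \left(-60 + 2 \cdot 6\right) 23 = - \left(-60 + 12\right) 23 = - \left(-48\right) 23 = \left(-1\right) \left(-1104\right) = 1104$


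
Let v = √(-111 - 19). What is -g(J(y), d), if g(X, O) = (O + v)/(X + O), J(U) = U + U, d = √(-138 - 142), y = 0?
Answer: -1 - √91/14 ≈ -1.6814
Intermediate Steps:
v = I*√130 (v = √(-130) = I*√130 ≈ 11.402*I)
d = 2*I*√70 (d = √(-280) = 2*I*√70 ≈ 16.733*I)
J(U) = 2*U
g(X, O) = (O + I*√130)/(O + X) (g(X, O) = (O + I*√130)/(X + O) = (O + I*√130)/(O + X))
-g(J(y), d) = -(2*I*√70 + I*√130)/(2*I*√70 + 2*0) = -(I*√130 + 2*I*√70)/(2*I*√70 + 0) = -(I*√130 + 2*I*√70)/(2*I*√70) = -(-I*√70/140)*(I*√130 + 2*I*√70) = -(-1)*I*√70*(I*√130 + 2*I*√70)/140 = I*√70*(I*√130 + 2*I*√70)/140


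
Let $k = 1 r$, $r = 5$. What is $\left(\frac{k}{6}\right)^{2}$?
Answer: $\frac{25}{36} \approx 0.69444$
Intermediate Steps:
$k = 5$ ($k = 1 \cdot 5 = 5$)
$\left(\frac{k}{6}\right)^{2} = \left(\frac{5}{6}\right)^{2} = \frac{25}{36}$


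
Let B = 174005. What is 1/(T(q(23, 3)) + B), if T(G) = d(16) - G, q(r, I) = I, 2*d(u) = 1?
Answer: 2/348005 ≈ 5.7470e-6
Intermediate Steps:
d(u) = 1/2 (d(u) = (1/2)*1 = 1/2)
T(G) = 1/2 - G
1/(T(q(23, 3)) + B) = 1/((1/2 - 1*3) + 174005) = 1/((1/2 - 3) + 174005) = 1/(-5/2 + 174005) = 1/(348005/2) = 2/348005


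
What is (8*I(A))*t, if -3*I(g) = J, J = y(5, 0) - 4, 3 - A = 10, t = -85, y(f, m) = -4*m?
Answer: -2720/3 ≈ -906.67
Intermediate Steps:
A = -7 (A = 3 - 1*10 = 3 - 10 = -7)
J = -4 (J = -4*0 - 4 = 0 - 4 = -4)
I(g) = 4/3 (I(g) = -1/3*(-4) = 4/3)
(8*I(A))*t = (8*(4/3))*(-85) = (32/3)*(-85) = -2720/3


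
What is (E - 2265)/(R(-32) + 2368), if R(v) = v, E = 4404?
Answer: 2139/2336 ≈ 0.91567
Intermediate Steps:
(E - 2265)/(R(-32) + 2368) = (4404 - 2265)/(-32 + 2368) = 2139/2336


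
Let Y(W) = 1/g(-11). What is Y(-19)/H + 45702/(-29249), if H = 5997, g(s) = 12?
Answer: -3288869479/2104875036 ≈ -1.5625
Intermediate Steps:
Y(W) = 1/12
Y(-19)/H + 45702/(-29249) = (1/12)/5997 + 45702/(-29249) = (1/12)*(1/5997) + 45702*(-1/29249) = 1/71964 - 45702/29249 = -3288869479/2104875036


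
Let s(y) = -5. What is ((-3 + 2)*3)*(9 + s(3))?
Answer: -12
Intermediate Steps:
((-3 + 2)*3)*(9 + s(3)) = ((-3 + 2)*3)*(9 - 5) = -1*3*4 = -3*4 = -12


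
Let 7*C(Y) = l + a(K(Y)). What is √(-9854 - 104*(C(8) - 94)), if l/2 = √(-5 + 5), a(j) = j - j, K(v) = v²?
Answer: I*√78 ≈ 8.8318*I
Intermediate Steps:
a(j) = 0
l = 0 (l = 2*√(-5 + 5) = 2*√0 = 2*0 = 0)
C(Y) = 0 (C(Y) = (0 + 0)/7 = (⅐)*0 = 0)
√(-9854 - 104*(C(8) - 94)) = √(-9854 - 104*(0 - 94)) = √(-9854 - 104*(-94)) = √(-9854 + 9776) = √(-78) = I*√78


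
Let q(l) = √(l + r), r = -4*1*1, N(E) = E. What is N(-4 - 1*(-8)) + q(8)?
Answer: 6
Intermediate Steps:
r = -4 (r = -4*1 = -4)
q(l) = √(-4 + l) (q(l) = √(l - 4) = √(-4 + l))
N(-4 - 1*(-8)) + q(8) = (-4 - 1*(-8)) + √(-4 + 8) = (-4 + 8) + √4 = 4 + 2 = 6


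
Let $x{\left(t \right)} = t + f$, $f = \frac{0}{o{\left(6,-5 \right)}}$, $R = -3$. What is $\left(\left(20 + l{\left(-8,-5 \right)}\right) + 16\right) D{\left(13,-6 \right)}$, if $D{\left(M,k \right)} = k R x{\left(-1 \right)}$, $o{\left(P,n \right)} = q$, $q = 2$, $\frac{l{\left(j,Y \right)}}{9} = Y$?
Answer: $162$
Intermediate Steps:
$l{\left(j,Y \right)} = 9 Y$
$o{\left(P,n \right)} = 2$
$f = 0$ ($f = \frac{0}{2} = 0 \cdot \frac{1}{2} = 0$)
$x{\left(t \right)} = t$ ($x{\left(t \right)} = t + 0 = t$)
$D{\left(M,k \right)} = 3 k$ ($D{\left(M,k \right)} = k \left(-3\right) \left(-1\right) = - 3 k \left(-1\right) = 3 k$)
$\left(\left(20 + l{\left(-8,-5 \right)}\right) + 16\right) D{\left(13,-6 \right)} = \left(\left(20 + 9 \left(-5\right)\right) + 16\right) 3 \left(-6\right) = \left(\left(20 - 45\right) + 16\right) \left(-18\right) = \left(-25 + 16\right) \left(-18\right) = \left(-9\right) \left(-18\right) = 162$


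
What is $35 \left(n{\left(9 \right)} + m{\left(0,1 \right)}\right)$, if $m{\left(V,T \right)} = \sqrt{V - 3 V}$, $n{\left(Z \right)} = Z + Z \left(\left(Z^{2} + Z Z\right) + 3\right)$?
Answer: $52290$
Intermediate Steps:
$n{\left(Z \right)} = Z + Z \left(3 + 2 Z^{2}\right)$ ($n{\left(Z \right)} = Z + Z \left(\left(Z^{2} + Z^{2}\right) + 3\right) = Z + Z \left(2 Z^{2} + 3\right) = Z + Z \left(3 + 2 Z^{2}\right)$)
$m{\left(V,T \right)} = \sqrt{2} \sqrt{- V}$ ($m{\left(V,T \right)} = \sqrt{- 2 V} = \sqrt{2} \sqrt{- V}$)
$35 \left(n{\left(9 \right)} + m{\left(0,1 \right)}\right) = 35 \left(2 \cdot 9 \left(2 + 9^{2}\right) + \sqrt{2} \sqrt{\left(-1\right) 0}\right) = 35 \left(2 \cdot 9 \left(2 + 81\right) + \sqrt{2} \sqrt{0}\right) = 35 \left(2 \cdot 9 \cdot 83 + \sqrt{2} \cdot 0\right) = 35 \left(1494 + 0\right) = 35 \cdot 1494 = 52290$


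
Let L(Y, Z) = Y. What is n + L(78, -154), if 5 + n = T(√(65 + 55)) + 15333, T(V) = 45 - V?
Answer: 15451 - 2*√30 ≈ 15440.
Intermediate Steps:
n = 15373 - 2*√30 (n = -5 + ((45 - √(65 + 55)) + 15333) = -5 + ((45 - √120) + 15333) = -5 + ((45 - 2*√30) + 15333) = -5 + (15378 - 2*√30) = 15373 - 2*√30 ≈ 15362.)
n + L(78, -154) = (15373 - 2*√30) + 78 = 15451 - 2*√30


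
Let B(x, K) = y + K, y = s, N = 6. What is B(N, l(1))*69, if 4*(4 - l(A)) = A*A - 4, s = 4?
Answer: 2415/4 ≈ 603.75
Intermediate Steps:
y = 4
l(A) = 5 - A²/4 (l(A) = 4 - (A*A - 4)/4 = 4 - (A² - 4)/4 = 4 - (-4 + A²)/4 = 4 + (1 - A²/4) = 5 - A²/4)
B(x, K) = 4 + K
B(N, l(1))*69 = (4 + (5 - ¼*1²))*69 = (4 + (5 - ¼*1))*69 = (4 + (5 - ¼))*69 = (4 + 19/4)*69 = (35/4)*69 = 2415/4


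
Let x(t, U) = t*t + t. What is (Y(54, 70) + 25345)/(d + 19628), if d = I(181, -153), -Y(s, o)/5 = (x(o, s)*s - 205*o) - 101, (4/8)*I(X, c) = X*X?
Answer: -24886/1703 ≈ -14.613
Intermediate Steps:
x(t, U) = t + t² (x(t, U) = t² + t = t + t²)
I(X, c) = 2*X² (I(X, c) = 2*(X*X) = 2*X²)
Y(s, o) = 505 + 1025*o - 5*o*s*(1 + o) (Y(s, o) = -5*(((o*(1 + o))*s - 205*o) - 101) = -5*((o*s*(1 + o) - 205*o) - 101) = -5*((-205*o + o*s*(1 + o)) - 101) = -5*(-101 - 205*o + o*s*(1 + o)) = 505 + 1025*o - 5*o*s*(1 + o))
d = 65522 (d = 2*181² = 2*32761 = 65522)
(Y(54, 70) + 25345)/(d + 19628) = ((505 + 1025*70 - 5*70*54*(1 + 70)) + 25345)/(65522 + 19628) = ((505 + 71750 - 5*70*54*71) + 25345)/85150 = ((505 + 71750 - 1341900) + 25345)*(1/85150) = (-1269645 + 25345)*(1/85150) = -1244300*1/85150 = -24886/1703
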